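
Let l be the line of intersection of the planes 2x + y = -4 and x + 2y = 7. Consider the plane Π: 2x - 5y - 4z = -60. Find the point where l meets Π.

Direction of l: (2, 1, 0) × (1, 2, 0) = (0, 0, 3).
A point on l: solving the two plane equations with z = 3 gives (-5, 6, 3).
Substitute r = (-5, 6, 3) + t(0, 0, 3) into the plane: -52 + (-12)t = -60, so t = 2/3.
Intersection: (-5, 6, 3) + (2/3)·(0, 0, 3) = (-5, 6, 5).

(-5, 6, 5)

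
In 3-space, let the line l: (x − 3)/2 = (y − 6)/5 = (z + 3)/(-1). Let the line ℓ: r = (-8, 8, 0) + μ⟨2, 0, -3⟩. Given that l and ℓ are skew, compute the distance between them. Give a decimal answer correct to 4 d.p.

l has direction (2, 5, -1) through (3, 6, -3).
Common perpendicular direction n = (2, 5, -1) × (2, 0, -3) = (-15, 4, -10).
With w = (-8, 8, 0) − (3, 6, -3) = (-11, 2, 3), w · n = 143.
Distance = |w · n| / |n| = |143| / √341 ≈ 7.7439.

7.7439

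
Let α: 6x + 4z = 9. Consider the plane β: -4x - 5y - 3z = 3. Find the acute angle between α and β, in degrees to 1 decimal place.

45.1

cos θ = |n₁·n₂| / (|n₁||n₂|) = |-36| / (√52 · √50).
θ = arccos(0.70602) ≈ 45.1°.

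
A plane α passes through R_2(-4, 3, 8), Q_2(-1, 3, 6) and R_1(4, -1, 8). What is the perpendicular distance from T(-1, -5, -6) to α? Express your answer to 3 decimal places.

12.627

R_2Q_2 = (3, 0, -2), R_2R_1 = (8, -4, 0); a normal to α is R_2Q_2 × R_2R_1 = (-8, -16, -12).
Using R_2: α has equation -8x - 16y - 12z = -112.
n·T − d = (-8)·(-1) + (-16)·(-5) + (-12)·(-6) − (-112) = 272; |n| = √464.
Distance = |272| / √464 = 272/√464 ≈ 12.627.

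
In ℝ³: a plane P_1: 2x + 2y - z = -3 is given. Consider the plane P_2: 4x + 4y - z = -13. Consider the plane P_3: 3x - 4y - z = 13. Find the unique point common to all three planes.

(-2, -3, -7)

Solving the 3×3 linear system 2x + 2y - z = -3, 4x + 4y - z = -13, 3x - 4y - z = 13 (e.g. by elimination or Cramer's rule, determinant = 14) gives (-2, -3, -7).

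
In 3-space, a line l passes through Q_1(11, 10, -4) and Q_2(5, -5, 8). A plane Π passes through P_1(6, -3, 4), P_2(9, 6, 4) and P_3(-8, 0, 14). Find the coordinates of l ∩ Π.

(7, 0, 4)

A direction vector for l is Q_2 − Q_1 = (-6, -15, 12).
P_1P_2 = (3, 9, 0), P_1P_3 = (-14, 3, 10); a normal to Π is P_1P_2 × P_1P_3 = (90, -30, 135).
Using P_1: Π has equation 90x - 30y + 135z = 1170.
Substitute r = (11, 10, -4) + t(-6, -15, 12) into the plane: 150 + 1530t = 1170, so t = 2/3.
Intersection: (11, 10, -4) + (2/3)·(-6, -15, 12) = (7, 0, 4).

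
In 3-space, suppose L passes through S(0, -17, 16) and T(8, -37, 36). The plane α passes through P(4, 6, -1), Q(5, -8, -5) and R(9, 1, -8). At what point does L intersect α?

(-4, -7, 6)

A direction vector for L is T − S = (8, -20, 20).
PQ = (1, -14, -4), PR = (5, -5, -7); a normal to α is PQ × PR = (78, -13, 65).
Using P: α has equation 78x - 13y + 65z = 169.
Substitute r = (0, -17, 16) + t(8, -20, 20) into the plane: 1261 + 2184t = 169, so t = -1/2.
Intersection: (0, -17, 16) + (-1/2)·(8, -20, 20) = (-4, -7, 6).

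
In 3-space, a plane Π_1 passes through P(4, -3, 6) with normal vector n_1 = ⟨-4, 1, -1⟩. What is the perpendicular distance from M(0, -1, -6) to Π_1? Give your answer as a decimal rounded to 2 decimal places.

7.07

Π_1: n_1·r = n_1·P gives -4x + y - z = -25.
n·M − d = (-4)·(0) + (1)·(-1) + (-1)·(-6) − (-25) = 30; |n| = √18.
Distance = |30| / √18 = 30/√18 ≈ 7.07.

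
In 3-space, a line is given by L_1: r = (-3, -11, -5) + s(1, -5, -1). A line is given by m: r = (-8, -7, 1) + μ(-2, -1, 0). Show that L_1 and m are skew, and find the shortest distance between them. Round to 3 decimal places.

Common perpendicular direction n = (1, -5, -1) × (-2, -1, 0) = (-1, 2, -11).
With w = (-8, -7, 1) − (-3, -11, -5) = (-5, 4, 6), w · n = -53.
Since n ≠ 0 the lines are not parallel, and w · n = -53 ≠ 0 so they do not intersect; hence they are skew.
Distance = |w · n| / |n| = |-53| / √126 ≈ 4.722.

4.722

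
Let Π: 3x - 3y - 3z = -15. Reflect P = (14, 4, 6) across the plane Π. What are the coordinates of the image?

λ = (n·P − d)/|n|² = (12 − (-15))/27 = 1.
Reflection = P − 2λn = (14, 4, 6) − 2·(3, -3, -3) = (8, 10, 12).

(8, 10, 12)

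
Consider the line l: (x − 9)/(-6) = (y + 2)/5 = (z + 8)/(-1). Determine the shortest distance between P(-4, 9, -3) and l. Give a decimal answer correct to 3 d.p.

7.123

l has direction (-6, 5, -1) through (9, -2, -8).
Taking (9, -2, -8) on l with direction v = (-6, 5, -1): w = P − (9, -2, -8) = (-13, 11, 5), and w × v = (-36, -43, 1).
Distance = |w × v| / |v| = √3146 / √62 ≈ 7.123.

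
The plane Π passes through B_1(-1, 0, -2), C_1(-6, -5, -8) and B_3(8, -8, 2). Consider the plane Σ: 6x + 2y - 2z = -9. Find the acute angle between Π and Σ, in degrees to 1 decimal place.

B_1C_1 = (-5, -5, -6), B_1B_3 = (9, -8, 4); a normal to Π is B_1C_1 × B_1B_3 = (-68, -34, 85).
Using B_1: Π has equation -68x - 34y + 85z = -102.
cos θ = |n₁·n₂| / (|n₁||n₂|) = |-646| / (√13005 · √44).
θ = arccos(0.85399) ≈ 31.4°.

31.4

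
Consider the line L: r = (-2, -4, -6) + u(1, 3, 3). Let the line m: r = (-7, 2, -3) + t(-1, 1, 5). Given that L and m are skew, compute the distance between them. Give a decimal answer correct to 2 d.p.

6.41

Common perpendicular direction n = (1, 3, 3) × (-1, 1, 5) = (12, -8, 4).
With w = (-7, 2, -3) − (-2, -4, -6) = (-5, 6, 3), w · n = -96.
Distance = |w · n| / |n| = |-96| / √224 ≈ 6.41.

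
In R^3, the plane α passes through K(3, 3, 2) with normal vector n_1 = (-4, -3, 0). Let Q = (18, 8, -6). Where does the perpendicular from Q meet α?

α: n_1·r = n_1·K gives -4x - 3y = -21.
Foot = Q − λn with λ = (n·Q − d)/|n|² = (-96 − (-21))/25 = -3.
Foot = (18, 8, -6) − (-3)·(-4, -3, 0) = (6, -1, -6).

(6, -1, -6)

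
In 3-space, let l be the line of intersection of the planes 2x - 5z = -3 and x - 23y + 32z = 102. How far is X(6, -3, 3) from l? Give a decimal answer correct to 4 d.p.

2.6208

Direction of l: (2, 0, -5) × (1, -23, 32) = (-115, -69, -46).
A point on l: solving the two plane equations with x = -4 gives (-4, -6, -1).
Taking (-4, -6, -1) on l with direction v = (-115, -69, -46): w = X − (-4, -6, -1) = (10, 3, 4), and w × v = (138, 0, -345).
Distance = |w × v| / |v| = √138069 / √20102 ≈ 2.6208.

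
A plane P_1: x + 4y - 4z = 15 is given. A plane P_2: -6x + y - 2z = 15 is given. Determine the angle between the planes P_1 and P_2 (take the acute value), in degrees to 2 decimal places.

80.61

cos θ = |n₁·n₂| / (|n₁||n₂|) = |6| / (√33 · √41).
θ = arccos(0.16312) ≈ 80.61°.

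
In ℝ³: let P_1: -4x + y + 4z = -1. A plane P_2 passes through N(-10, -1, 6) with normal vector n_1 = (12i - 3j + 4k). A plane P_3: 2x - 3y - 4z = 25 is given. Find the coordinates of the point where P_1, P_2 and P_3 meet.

(-7, -5, -6)

P_2: n_1·r = n_1·N gives 12x - 3y + 4z = -93.
Solving the 3×3 linear system -4x + y + 4z = -1, 12x - 3y + 4z = -93, 2x - 3y - 4z = 25 (e.g. by elimination or Cramer's rule, determinant = -160) gives (-7, -5, -6).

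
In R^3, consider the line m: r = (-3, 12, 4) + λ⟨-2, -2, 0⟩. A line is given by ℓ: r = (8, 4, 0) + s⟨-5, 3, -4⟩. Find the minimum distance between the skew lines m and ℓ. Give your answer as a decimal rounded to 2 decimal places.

11.02

Common perpendicular direction n = (-2, -2, 0) × (-5, 3, -4) = (8, -8, -16).
With w = (8, 4, 0) − (-3, 12, 4) = (11, -8, -4), w · n = 216.
Distance = |w · n| / |n| = |216| / √384 ≈ 11.02.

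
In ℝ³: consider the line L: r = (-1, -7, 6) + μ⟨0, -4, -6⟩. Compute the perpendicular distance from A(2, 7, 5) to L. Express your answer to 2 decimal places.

12.57

Taking (-1, -7, 6) on L with direction v = (0, -4, -6): w = A − (-1, -7, 6) = (3, 14, -1), and w × v = (-88, 18, -12).
Distance = |w × v| / |v| = √8212 / √52 ≈ 12.57.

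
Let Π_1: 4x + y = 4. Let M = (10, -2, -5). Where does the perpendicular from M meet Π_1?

(2, -4, -5)

Foot = M − λn with λ = (n·M − d)/|n|² = (38 − 4)/17 = 2.
Foot = (10, -2, -5) − 2·(4, 1, 0) = (2, -4, -5).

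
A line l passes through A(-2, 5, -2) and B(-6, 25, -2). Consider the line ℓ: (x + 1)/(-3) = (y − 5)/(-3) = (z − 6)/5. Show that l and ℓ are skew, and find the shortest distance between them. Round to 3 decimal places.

A direction vector for l is B − A = (-4, 20, 0).
ℓ has direction (-3, -3, 5) through (-1, 5, 6).
Common perpendicular direction n = (-4, 20, 0) × (-3, -3, 5) = (100, 20, 72).
With w = (-1, 5, 6) − (-2, 5, -2) = (1, 0, 8), w · n = 676.
Since n ≠ 0 the lines are not parallel, and w · n = 676 ≠ 0 so they do not intersect; hence they are skew.
Distance = |w · n| / |n| = |676| / √15584 ≈ 5.415.

5.415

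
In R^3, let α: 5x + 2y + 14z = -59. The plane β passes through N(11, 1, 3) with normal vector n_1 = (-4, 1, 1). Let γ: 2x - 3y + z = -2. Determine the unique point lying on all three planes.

(9, 4, -8)

β: n_1·r = n_1·N gives -4x + y + z = -40.
Solving the 3×3 linear system 5x + 2y + 14z = -59, -4x + y + z = -40, 2x - 3y + z = -2 (e.g. by elimination or Cramer's rule, determinant = 172) gives (9, 4, -8).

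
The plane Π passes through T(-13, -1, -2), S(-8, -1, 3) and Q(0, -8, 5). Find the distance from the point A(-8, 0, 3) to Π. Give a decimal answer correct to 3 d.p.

TS = (5, 0, 5), TQ = (13, -7, 7); a normal to Π is TS × TQ = (35, 30, -35).
Using T: Π has equation 35x + 30y - 35z = -415.
n·A − d = (35)·(-8) + (30)·(0) + (-35)·(3) − (-415) = 30; |n| = √3350.
Distance = |30| / √3350 = 30/√3350 ≈ 0.518.

0.518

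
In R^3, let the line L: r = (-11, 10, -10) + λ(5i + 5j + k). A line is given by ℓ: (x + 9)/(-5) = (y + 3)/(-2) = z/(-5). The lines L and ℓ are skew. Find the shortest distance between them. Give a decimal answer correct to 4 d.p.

4.5922

ℓ has direction (-5, -2, -5) through (-9, -3, 0).
Common perpendicular direction n = (5, 5, 1) × (-5, -2, -5) = (-23, 20, 15).
With w = (-9, -3, 0) − (-11, 10, -10) = (2, -13, 10), w · n = -156.
Distance = |w · n| / |n| = |-156| / √1154 ≈ 4.5922.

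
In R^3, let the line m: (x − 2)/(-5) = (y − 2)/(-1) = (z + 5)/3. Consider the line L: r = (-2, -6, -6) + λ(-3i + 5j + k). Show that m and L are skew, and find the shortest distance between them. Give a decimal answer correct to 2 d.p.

3.82

m has direction (-5, -1, 3) through (2, 2, -5).
Common perpendicular direction n = (-5, -1, 3) × (-3, 5, 1) = (-16, -4, -28).
With w = (-2, -6, -6) − (2, 2, -5) = (-4, -8, -1), w · n = 124.
Since n ≠ 0 the lines are not parallel, and w · n = 124 ≠ 0 so they do not intersect; hence they are skew.
Distance = |w · n| / |n| = |124| / √1056 ≈ 3.82.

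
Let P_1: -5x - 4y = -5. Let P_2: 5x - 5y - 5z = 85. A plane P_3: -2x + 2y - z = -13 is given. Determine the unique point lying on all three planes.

(5, -5, -7)

Solving the 3×3 linear system -5x - 4y = -5, 5x - 5y - 5z = 85, -2x + 2y - z = -13 (e.g. by elimination or Cramer's rule, determinant = -135) gives (5, -5, -7).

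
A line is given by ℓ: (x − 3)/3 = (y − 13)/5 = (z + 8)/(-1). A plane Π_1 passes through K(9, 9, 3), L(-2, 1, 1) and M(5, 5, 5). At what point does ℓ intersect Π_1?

ℓ has direction (3, 5, -1) through (3, 13, -8).
KL = (-11, -8, -2), KM = (-4, -4, 2); a normal to Π_1 is KL × KM = (-24, 30, 12).
Using K: Π_1 has equation -24x + 30y + 12z = 90.
Substitute r = (3, 13, -8) + t(3, 5, -1) into the plane: 222 + 66t = 90, so t = -2.
Intersection: (3, 13, -8) + (-2)·(3, 5, -1) = (-3, 3, -6).

(-3, 3, -6)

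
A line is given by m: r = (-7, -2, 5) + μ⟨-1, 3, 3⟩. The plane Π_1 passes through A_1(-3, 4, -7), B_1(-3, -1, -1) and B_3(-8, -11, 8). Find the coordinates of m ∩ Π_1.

A_1B_1 = (0, -5, 6), A_1B_3 = (-5, -15, 15); a normal to Π_1 is A_1B_1 × A_1B_3 = (15, -30, -25).
Using A_1: Π_1 has equation 15x - 30y - 25z = 10.
Substitute r = (-7, -2, 5) + t(-1, 3, 3) into the plane: -170 + (-180)t = 10, so t = -1.
Intersection: (-7, -2, 5) + (-1)·(-1, 3, 3) = (-6, -5, 2).

(-6, -5, 2)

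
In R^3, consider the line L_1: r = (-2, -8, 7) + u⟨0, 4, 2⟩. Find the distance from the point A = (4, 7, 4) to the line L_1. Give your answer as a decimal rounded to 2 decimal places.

Taking (-2, -8, 7) on L_1 with direction v = (0, 4, 2): w = A − (-2, -8, 7) = (6, 15, -3), and w × v = (42, -12, 24).
Distance = |w × v| / |v| = √2484 / √20 ≈ 11.14.

11.14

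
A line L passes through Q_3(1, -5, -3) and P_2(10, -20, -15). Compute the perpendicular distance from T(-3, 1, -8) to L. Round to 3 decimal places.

8.205

A direction vector for L is P_2 − Q_3 = (9, -15, -12).
Taking (1, -5, -3) on L with direction v = (9, -15, -12): w = T − (1, -5, -3) = (-4, 6, -5), and w × v = (-147, -93, 6).
Distance = |w × v| / |v| = √30294 / √450 ≈ 8.205.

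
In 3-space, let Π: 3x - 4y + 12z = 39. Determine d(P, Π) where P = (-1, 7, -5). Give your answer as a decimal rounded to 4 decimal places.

10.0000

n·P − d = (3)·(-1) + (-4)·(7) + (12)·(-5) − 39 = -130; |n| = √169.
Distance = |-130| / √169 = 130/√169 ≈ 10.0000.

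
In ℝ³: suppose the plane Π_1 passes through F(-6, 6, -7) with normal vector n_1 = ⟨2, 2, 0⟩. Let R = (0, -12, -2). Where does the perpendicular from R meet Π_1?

Π_1: n_1·r = n_1·F gives 2x + 2y = 0.
Foot = R − λn with λ = (n·R − d)/|n|² = (-24 − 0)/8 = -3.
Foot = (0, -12, -2) − (-3)·(2, 2, 0) = (6, -6, -2).

(6, -6, -2)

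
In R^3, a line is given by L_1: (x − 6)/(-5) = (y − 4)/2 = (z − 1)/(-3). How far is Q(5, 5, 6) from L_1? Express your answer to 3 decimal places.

L_1 has direction (-5, 2, -3) through (6, 4, 1).
Taking (6, 4, 1) on L_1 with direction v = (-5, 2, -3): w = Q − (6, 4, 1) = (-1, 1, 5), and w × v = (-13, -28, 3).
Distance = |w × v| / |v| = √962 / √38 ≈ 5.031.

5.031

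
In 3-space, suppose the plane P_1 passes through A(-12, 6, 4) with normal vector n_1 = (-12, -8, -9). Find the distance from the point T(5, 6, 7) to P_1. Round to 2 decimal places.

P_1: n_1·r = n_1·A gives -12x - 8y - 9z = 60.
n·T − d = (-12)·(5) + (-8)·(6) + (-9)·(7) − 60 = -231; |n| = √289.
Distance = |-231| / √289 = 231/√289 ≈ 13.59.

13.59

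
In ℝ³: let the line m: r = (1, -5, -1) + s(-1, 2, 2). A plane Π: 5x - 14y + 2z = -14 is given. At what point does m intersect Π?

(-2, 1, 5)

Substitute r = (1, -5, -1) + t(-1, 2, 2) into the plane: 73 + (-29)t = -14, so t = 3.
Intersection: (1, -5, -1) + 3·(-1, 2, 2) = (-2, 1, 5).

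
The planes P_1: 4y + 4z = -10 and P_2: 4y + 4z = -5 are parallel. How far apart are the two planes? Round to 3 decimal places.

0.884

Same normal n = (0, 4, 4) with |n| = √32; distance = |-10 − (-5)| / |n| = 5/√32 ≈ 0.884.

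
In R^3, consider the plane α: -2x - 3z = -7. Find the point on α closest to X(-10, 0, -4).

Foot = X − λn with λ = (n·X − d)/|n|² = (32 − (-7))/13 = 3.
Foot = (-10, 0, -4) − 3·(-2, 0, -3) = (-4, 0, 5).

(-4, 0, 5)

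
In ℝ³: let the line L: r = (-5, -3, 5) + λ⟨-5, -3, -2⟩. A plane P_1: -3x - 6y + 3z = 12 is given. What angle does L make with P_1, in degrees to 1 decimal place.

sin θ = |n·v| / (|n||v|) = |27| / (√54 · √38) = 0.59604.
θ ≈ 36.6°.

36.6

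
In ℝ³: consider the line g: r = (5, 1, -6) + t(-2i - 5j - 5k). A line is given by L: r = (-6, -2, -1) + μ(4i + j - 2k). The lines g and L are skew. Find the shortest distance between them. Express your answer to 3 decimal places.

Common perpendicular direction n = (-2, -5, -5) × (4, 1, -2) = (15, -24, 18).
With w = (-6, -2, -1) − (5, 1, -6) = (-11, -3, 5), w · n = -3.
Distance = |w · n| / |n| = |-3| / √1125 ≈ 0.089.

0.089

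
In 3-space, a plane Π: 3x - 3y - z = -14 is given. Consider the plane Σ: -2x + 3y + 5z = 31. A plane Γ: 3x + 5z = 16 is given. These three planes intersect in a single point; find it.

(-3, 0, 5)

Solving the 3×3 linear system 3x - 3y - z = -14, -2x + 3y + 5z = 31, 3x + 5z = 16 (e.g. by elimination or Cramer's rule, determinant = -21) gives (-3, 0, 5).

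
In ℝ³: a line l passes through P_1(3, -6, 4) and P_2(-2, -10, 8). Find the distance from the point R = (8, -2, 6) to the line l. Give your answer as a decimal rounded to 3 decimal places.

5.089

A direction vector for l is P_2 − P_1 = (-5, -4, 4).
Taking (3, -6, 4) on l with direction v = (-5, -4, 4): w = R − (3, -6, 4) = (5, 4, 2), and w × v = (24, -30, 0).
Distance = |w × v| / |v| = √1476 / √57 ≈ 5.089.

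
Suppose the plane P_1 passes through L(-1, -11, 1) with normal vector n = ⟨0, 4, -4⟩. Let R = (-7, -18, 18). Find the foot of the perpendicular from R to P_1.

(-7, -6, 6)

P_1: n·r = n·L gives 4y - 4z = -48.
Foot = R − λn with λ = (n·R − d)/|n|² = (-144 − (-48))/32 = -3.
Foot = (-7, -18, 18) − (-3)·(0, 4, -4) = (-7, -6, 6).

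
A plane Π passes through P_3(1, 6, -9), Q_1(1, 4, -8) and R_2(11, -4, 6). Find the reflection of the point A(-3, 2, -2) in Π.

P_3Q_1 = (0, -2, 1), P_3R_2 = (10, -10, 15); a normal to Π is P_3Q_1 × P_3R_2 = (-20, 10, 20).
Using P_3: Π has equation -20x + 10y + 20z = -140.
λ = (n·A − d)/|n|² = (40 − (-140))/900 = 1/5.
Reflection = A − 2λn = (-3, 2, -2) − (2/5)·(-20, 10, 20) = (5, -2, -10).

(5, -2, -10)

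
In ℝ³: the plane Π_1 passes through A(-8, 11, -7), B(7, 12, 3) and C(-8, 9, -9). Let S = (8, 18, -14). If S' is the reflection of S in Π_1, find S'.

AB = (15, 1, 10), AC = (0, -2, -2); a normal to Π_1 is AB × AC = (18, 30, -30).
Using A: Π_1 has equation 18x + 30y - 30z = 396.
λ = (n·S − d)/|n|² = (1104 − 396)/2124 = 1/3.
Reflection = S − 2λn = (8, 18, -14) − (2/3)·(18, 30, -30) = (-4, -2, 6).

(-4, -2, 6)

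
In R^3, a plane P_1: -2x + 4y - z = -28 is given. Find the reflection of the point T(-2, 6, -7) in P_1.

λ = (n·T − d)/|n|² = (35 − (-28))/21 = 3.
Reflection = T − 2λn = (-2, 6, -7) − 6·(-2, 4, -1) = (10, -18, -1).

(10, -18, -1)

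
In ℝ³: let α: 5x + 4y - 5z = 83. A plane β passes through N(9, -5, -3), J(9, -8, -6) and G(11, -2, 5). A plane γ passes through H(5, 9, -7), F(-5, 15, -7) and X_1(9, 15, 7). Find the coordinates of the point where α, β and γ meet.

(1, 12, -6)

NJ = (0, -3, -3), NG = (2, 3, 8); a normal to β is NJ × NG = (-15, -6, 6).
Using N: β has equation -15x - 6y + 6z = -123.
HF = (-10, 6, 0), HX_1 = (4, 6, 14); a normal to γ is HF × HX_1 = (84, 140, -84).
Using H: γ has equation 84x + 140y - 84z = 2268.
Solving the 3×3 linear system 5x + 4y - 5z = 83, -15x - 6y + 6z = -123, 84x + 140y - 84z = 2268 (e.g. by elimination or Cramer's rule, determinant = 3276) gives (1, 12, -6).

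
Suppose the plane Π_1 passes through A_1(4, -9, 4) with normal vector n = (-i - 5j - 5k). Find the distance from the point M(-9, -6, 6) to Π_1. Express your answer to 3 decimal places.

1.680

Π_1: n·r = n·A_1 gives -x - 5y - 5z = 21.
n·M − d = (-1)·(-9) + (-5)·(-6) + (-5)·(6) − 21 = -12; |n| = √51.
Distance = |-12| / √51 = 12/√51 ≈ 1.680.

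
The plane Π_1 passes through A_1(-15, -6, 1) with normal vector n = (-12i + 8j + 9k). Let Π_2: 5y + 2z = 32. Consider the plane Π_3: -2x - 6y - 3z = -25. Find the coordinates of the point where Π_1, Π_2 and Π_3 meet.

Π_1: n·r = n·A_1 gives -12x + 8y + 9z = 141.
Solving the 3×3 linear system -12x + 8y + 9z = 141, 5y + 2z = 32, -2x - 6y - 3z = -25 (e.g. by elimination or Cramer's rule, determinant = 94) gives (-7, 6, 1).

(-7, 6, 1)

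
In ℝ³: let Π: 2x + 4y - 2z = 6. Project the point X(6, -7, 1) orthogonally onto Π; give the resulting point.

Foot = X − λn with λ = (n·X − d)/|n|² = (-18 − 6)/24 = -1.
Foot = (6, -7, 1) − (-1)·(2, 4, -2) = (8, -3, -1).

(8, -3, -1)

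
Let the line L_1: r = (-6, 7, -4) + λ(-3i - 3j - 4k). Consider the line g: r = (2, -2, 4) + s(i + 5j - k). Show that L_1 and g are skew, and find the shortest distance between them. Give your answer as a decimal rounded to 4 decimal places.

Common perpendicular direction n = (-3, -3, -4) × (1, 5, -1) = (23, -7, -12).
With w = (2, -2, 4) − (-6, 7, -4) = (8, -9, 8), w · n = 151.
Since n ≠ 0 the lines are not parallel, and w · n = 151 ≠ 0 so they do not intersect; hence they are skew.
Distance = |w · n| / |n| = |151| / √722 ≈ 5.6196.

5.6196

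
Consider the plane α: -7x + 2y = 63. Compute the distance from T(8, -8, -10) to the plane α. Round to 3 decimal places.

n·T − d = (-7)·(8) + (2)·(-8) + (0)·(-10) − 63 = -135; |n| = √53.
Distance = |-135| / √53 = 135/√53 ≈ 18.544.

18.544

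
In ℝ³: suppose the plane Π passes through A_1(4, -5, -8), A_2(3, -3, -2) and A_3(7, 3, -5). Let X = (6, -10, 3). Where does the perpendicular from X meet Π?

(0, -7, 1)

A_1A_2 = (-1, 2, 6), A_1A_3 = (3, 8, 3); a normal to Π is A_1A_2 × A_1A_3 = (-42, 21, -14).
Using A_1: Π has equation -42x + 21y - 14z = -161.
Foot = X − λn with λ = (n·X − d)/|n|² = (-504 − (-161))/2401 = -1/7.
Foot = (6, -10, 3) − (-1/7)·(-42, 21, -14) = (0, -7, 1).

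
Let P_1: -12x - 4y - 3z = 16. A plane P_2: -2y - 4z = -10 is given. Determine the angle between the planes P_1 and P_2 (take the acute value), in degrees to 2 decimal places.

69.88

cos θ = |n₁·n₂| / (|n₁||n₂|) = |20| / (√169 · √20).
θ = arccos(0.34401) ≈ 69.88°.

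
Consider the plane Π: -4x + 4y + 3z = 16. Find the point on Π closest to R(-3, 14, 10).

(5, 6, 4)

Foot = R − λn with λ = (n·R − d)/|n|² = (98 − 16)/41 = 2.
Foot = (-3, 14, 10) − 2·(-4, 4, 3) = (5, 6, 4).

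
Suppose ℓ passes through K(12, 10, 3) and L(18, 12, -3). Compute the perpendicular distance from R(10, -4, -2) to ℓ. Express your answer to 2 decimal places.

14.96

A direction vector for ℓ is L − K = (6, 2, -6).
Taking (12, 10, 3) on ℓ with direction v = (6, 2, -6): w = R − (12, 10, 3) = (-2, -14, -5), and w × v = (94, -42, 80).
Distance = |w × v| / |v| = √17000 / √76 ≈ 14.96.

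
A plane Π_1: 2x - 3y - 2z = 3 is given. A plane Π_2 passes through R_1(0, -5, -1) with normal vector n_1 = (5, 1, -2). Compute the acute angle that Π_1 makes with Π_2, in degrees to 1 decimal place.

Π_2: n_1·r = n_1·R_1 gives 5x + y - 2z = -3.
cos θ = |n₁·n₂| / (|n₁||n₂|) = |11| / (√17 · √30).
θ = arccos(0.48709) ≈ 60.9°.

60.9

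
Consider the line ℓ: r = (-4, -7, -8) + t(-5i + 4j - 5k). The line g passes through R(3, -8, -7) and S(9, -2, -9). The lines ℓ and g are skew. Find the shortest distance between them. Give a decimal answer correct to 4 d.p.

1.9799

A direction vector for g is S − R = (6, 6, -2).
Common perpendicular direction n = (-5, 4, -5) × (6, 6, -2) = (22, -40, -54).
With w = (3, -8, -7) − (-4, -7, -8) = (7, -1, 1), w · n = 140.
Distance = |w · n| / |n| = |140| / √5000 ≈ 1.9799.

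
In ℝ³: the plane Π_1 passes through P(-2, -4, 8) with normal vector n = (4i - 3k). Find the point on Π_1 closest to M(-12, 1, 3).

(-8, 1, 0)

Π_1: n·r = n·P gives 4x - 3z = -32.
Foot = M − λn with λ = (n·M − d)/|n|² = (-57 − (-32))/25 = -1.
Foot = (-12, 1, 3) − (-1)·(4, 0, -3) = (-8, 1, 0).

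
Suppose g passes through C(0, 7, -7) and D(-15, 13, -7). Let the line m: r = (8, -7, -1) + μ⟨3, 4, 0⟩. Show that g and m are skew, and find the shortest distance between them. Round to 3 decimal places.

6.000

A direction vector for g is D − C = (-15, 6, 0).
Common perpendicular direction n = (-15, 6, 0) × (3, 4, 0) = (0, 0, -78).
With w = (8, -7, -1) − (0, 7, -7) = (8, -14, 6), w · n = -468.
Since n ≠ 0 the lines are not parallel, and w · n = -468 ≠ 0 so they do not intersect; hence they are skew.
Distance = |w · n| / |n| = |-468| / √6084 ≈ 6.000.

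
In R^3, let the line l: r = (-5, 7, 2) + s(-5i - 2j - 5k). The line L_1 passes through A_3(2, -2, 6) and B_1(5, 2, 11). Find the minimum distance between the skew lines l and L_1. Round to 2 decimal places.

A direction vector for L_1 is B_1 − A_3 = (3, 4, 5).
Common perpendicular direction n = (-5, -2, -5) × (3, 4, 5) = (10, 10, -14).
With w = (2, -2, 6) − (-5, 7, 2) = (7, -9, 4), w · n = -76.
Distance = |w · n| / |n| = |-76| / √396 ≈ 3.82.

3.82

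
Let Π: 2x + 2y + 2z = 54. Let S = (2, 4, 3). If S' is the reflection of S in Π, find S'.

λ = (n·S − d)/|n|² = (18 − 54)/12 = -3.
Reflection = S − 2λn = (2, 4, 3) − (-6)·(2, 2, 2) = (14, 16, 15).

(14, 16, 15)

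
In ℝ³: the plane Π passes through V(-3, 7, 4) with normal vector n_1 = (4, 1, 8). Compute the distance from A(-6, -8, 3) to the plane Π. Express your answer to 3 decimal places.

Π: n_1·r = n_1·V gives 4x + y + 8z = 27.
n·A − d = (4)·(-6) + (1)·(-8) + (8)·(3) − 27 = -35; |n| = √81.
Distance = |-35| / √81 = 35/√81 ≈ 3.889.

3.889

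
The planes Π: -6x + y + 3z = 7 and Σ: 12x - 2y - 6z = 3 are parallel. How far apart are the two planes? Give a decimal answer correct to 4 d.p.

Rescale Σ by 1/(-2): -6x + y + 3z = -3/2. Then distance = |7 − (-3/2)| / √46 ≈ 1.2533.

1.2533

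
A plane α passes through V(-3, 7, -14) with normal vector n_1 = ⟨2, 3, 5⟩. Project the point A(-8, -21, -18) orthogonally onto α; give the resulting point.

α: n_1·r = n_1·V gives 2x + 3y + 5z = -55.
Foot = A − λn with λ = (n·A − d)/|n|² = (-169 − (-55))/38 = -3.
Foot = (-8, -21, -18) − (-3)·(2, 3, 5) = (-2, -12, -3).

(-2, -12, -3)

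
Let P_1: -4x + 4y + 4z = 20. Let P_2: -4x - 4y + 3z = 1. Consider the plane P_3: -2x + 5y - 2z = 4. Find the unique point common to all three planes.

(0, 2, 3)

Solving the 3×3 linear system -4x + 4y + 4z = 20, -4x - 4y + 3z = 1, -2x + 5y - 2z = 4 (e.g. by elimination or Cramer's rule, determinant = -140) gives (0, 2, 3).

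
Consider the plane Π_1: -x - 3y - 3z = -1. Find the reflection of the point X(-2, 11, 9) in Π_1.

λ = (n·X − d)/|n|² = (-58 − (-1))/19 = -3.
Reflection = X − 2λn = (-2, 11, 9) − (-6)·(-1, -3, -3) = (-8, -7, -9).

(-8, -7, -9)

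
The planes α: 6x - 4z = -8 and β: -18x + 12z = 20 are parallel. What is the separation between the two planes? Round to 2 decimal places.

0.18

Rescale β by 1/(-3): 6x - 4z = -20/3. Then distance = |-8 − (-20/3)| / √52 ≈ 0.18.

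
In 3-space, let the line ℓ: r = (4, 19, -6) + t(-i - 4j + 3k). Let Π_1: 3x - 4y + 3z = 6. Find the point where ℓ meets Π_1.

Substitute r = (4, 19, -6) + t(-1, -4, 3) into the plane: -82 + 22t = 6, so t = 4.
Intersection: (4, 19, -6) + 4·(-1, -4, 3) = (0, 3, 6).

(0, 3, 6)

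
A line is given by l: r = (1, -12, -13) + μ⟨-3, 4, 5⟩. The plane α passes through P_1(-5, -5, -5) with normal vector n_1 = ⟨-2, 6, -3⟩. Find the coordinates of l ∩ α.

α: n_1·r = n_1·P_1 gives -2x + 6y - 3z = -5.
Substitute r = (1, -12, -13) + t(-3, 4, 5) into the plane: -35 + 15t = -5, so t = 2.
Intersection: (1, -12, -13) + 2·(-3, 4, 5) = (-5, -4, -3).

(-5, -4, -3)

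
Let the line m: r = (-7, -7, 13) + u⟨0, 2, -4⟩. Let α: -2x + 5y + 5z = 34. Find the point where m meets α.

Substitute r = (-7, -7, 13) + t(0, 2, -4) into the plane: 44 + (-10)t = 34, so t = 1.
Intersection: (-7, -7, 13) + 1·(0, 2, -4) = (-7, -5, 9).

(-7, -5, 9)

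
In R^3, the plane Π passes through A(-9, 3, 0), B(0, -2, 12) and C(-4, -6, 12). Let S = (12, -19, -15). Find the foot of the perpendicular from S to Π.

AB = (9, -5, 12), AC = (5, -9, 12); a normal to Π is AB × AC = (48, -48, -56).
Using A: Π has equation 48x - 48y - 56z = -576.
Foot = S − λn with λ = (n·S − d)/|n|² = (2328 − (-576))/7744 = 3/8.
Foot = (12, -19, -15) − (3/8)·(48, -48, -56) = (-6, -1, 6).

(-6, -1, 6)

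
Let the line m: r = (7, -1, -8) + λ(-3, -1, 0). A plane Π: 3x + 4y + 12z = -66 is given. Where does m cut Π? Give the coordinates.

(10, 0, -8)

Substitute r = (7, -1, -8) + t(-3, -1, 0) into the plane: -79 + (-13)t = -66, so t = -1.
Intersection: (7, -1, -8) + (-1)·(-3, -1, 0) = (10, 0, -8).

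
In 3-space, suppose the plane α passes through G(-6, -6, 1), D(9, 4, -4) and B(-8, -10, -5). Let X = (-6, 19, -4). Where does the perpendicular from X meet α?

(6, 4, 2)

GD = (15, 10, -5), GB = (-2, -4, -6); a normal to α is GD × GB = (-80, 100, -40).
Using G: α has equation -80x + 100y - 40z = -160.
Foot = X − λn with λ = (n·X − d)/|n|² = (2540 − (-160))/18000 = 3/20.
Foot = (-6, 19, -4) − (3/20)·(-80, 100, -40) = (6, 4, 2).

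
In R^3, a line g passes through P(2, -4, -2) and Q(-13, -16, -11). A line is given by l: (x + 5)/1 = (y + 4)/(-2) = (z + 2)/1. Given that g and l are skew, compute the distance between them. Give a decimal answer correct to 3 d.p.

A direction vector for g is Q − P = (-15, -12, -9).
l has direction (1, -2, 1) through (-5, -4, -2).
Common perpendicular direction n = (-15, -12, -9) × (1, -2, 1) = (-30, 6, 42).
With w = (-5, -4, -2) − (2, -4, -2) = (-7, 0, 0), w · n = 210.
Distance = |w · n| / |n| = |210| / √2700 ≈ 4.041.

4.041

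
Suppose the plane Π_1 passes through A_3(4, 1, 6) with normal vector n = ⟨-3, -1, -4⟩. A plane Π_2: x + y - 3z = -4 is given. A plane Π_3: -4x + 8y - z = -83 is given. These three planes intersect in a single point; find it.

Π_1: n·r = n·A_3 gives -3x - y - 4z = -37.
Solving the 3×3 linear system -3x - y - 4z = -37, x + y - 3z = -4, -4x + 8y - z = -83 (e.g. by elimination or Cramer's rule, determinant = -130) gives (10, -5, 3).

(10, -5, 3)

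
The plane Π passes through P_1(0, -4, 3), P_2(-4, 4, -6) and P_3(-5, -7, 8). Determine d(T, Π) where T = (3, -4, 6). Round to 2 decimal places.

2.31

P_1P_2 = (-4, 8, -9), P_1P_3 = (-5, -3, 5); a normal to Π is P_1P_2 × P_1P_3 = (13, 65, 52).
Using P_1: Π has equation 13x + 65y + 52z = -104.
n·T − d = (13)·(3) + (65)·(-4) + (52)·(6) − (-104) = 195; |n| = √7098.
Distance = |195| / √7098 = 195/√7098 ≈ 2.31.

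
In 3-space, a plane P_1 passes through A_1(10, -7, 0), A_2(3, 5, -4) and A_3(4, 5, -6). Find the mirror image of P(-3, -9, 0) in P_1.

A_1A_2 = (-7, 12, -4), A_1A_3 = (-6, 12, -6); a normal to P_1 is A_1A_2 × A_1A_3 = (-24, -18, -12).
Using A_1: P_1 has equation -24x - 18y - 12z = -114.
λ = (n·P − d)/|n|² = (234 − (-114))/1044 = 1/3.
Reflection = P − 2λn = (-3, -9, 0) − (2/3)·(-24, -18, -12) = (13, 3, 8).

(13, 3, 8)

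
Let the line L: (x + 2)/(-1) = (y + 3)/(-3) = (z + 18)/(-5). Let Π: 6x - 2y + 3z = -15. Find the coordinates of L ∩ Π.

L has direction (-1, -3, -5) through (-2, -3, -18).
Substitute r = (-2, -3, -18) + t(-1, -3, -5) into the plane: -60 + (-15)t = -15, so t = -3.
Intersection: (-2, -3, -18) + (-3)·(-1, -3, -5) = (1, 6, -3).

(1, 6, -3)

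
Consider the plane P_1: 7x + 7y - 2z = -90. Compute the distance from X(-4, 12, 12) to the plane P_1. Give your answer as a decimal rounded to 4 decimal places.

12.0798

n·X − d = (7)·(-4) + (7)·(12) + (-2)·(12) − (-90) = 122; |n| = √102.
Distance = |122| / √102 = 122/√102 ≈ 12.0798.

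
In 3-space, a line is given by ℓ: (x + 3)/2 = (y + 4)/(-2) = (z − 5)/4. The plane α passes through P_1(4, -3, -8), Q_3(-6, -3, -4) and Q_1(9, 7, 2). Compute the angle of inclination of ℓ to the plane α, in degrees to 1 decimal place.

65.7

ℓ has direction (2, -2, 4) through (-3, -4, 5).
P_1Q_3 = (-10, 0, 4), P_1Q_1 = (5, 10, 10); a normal to α is P_1Q_3 × P_1Q_1 = (-40, 120, -100).
Using P_1: α has equation -40x + 120y - 100z = 280.
sin θ = |n·v| / (|n||v|) = |-720| / (√26000 · √24) = 0.91147.
θ ≈ 65.7°.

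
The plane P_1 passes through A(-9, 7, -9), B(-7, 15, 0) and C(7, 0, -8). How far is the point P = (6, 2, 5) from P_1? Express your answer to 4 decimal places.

7.6667

AB = (2, 8, 9), AC = (16, -7, 1); a normal to P_1 is AB × AC = (71, 142, -142).
Using A: P_1 has equation 71x + 142y - 142z = 1633.
n·P − d = (71)·(6) + (142)·(2) + (-142)·(5) − 1633 = -1633; |n| = √45369.
Distance = |-1633| / √45369 = 1633/√45369 ≈ 7.6667.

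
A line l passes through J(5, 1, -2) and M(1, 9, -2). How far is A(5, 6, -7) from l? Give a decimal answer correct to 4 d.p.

5.4772

A direction vector for l is M − J = (-4, 8, 0).
Taking (5, 1, -2) on l with direction v = (-4, 8, 0): w = A − (5, 1, -2) = (0, 5, -5), and w × v = (40, 20, 20).
Distance = |w × v| / |v| = √2400 / √80 ≈ 5.4772.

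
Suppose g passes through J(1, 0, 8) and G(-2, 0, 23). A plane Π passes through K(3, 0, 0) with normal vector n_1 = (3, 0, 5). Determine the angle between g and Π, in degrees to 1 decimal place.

47.7

A direction vector for g is G − J = (-3, 0, 15).
Π: n_1·r = n_1·K gives 3x + 5z = 9.
sin θ = |n·v| / (|n||v|) = |66| / (√34 · √234) = 0.73994.
θ ≈ 47.7°.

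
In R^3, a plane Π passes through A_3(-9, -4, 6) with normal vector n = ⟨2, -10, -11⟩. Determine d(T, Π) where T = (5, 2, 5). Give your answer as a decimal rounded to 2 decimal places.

Π: n·r = n·A_3 gives 2x - 10y - 11z = -44.
n·T − d = (2)·(5) + (-10)·(2) + (-11)·(5) − (-44) = -21; |n| = √225.
Distance = |-21| / √225 = 21/√225 ≈ 1.40.

1.40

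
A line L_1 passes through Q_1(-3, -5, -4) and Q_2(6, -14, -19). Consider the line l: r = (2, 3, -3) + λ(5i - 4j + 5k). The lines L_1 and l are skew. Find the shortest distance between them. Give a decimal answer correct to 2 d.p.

9.24

A direction vector for L_1 is Q_2 − Q_1 = (9, -9, -15).
Common perpendicular direction n = (9, -9, -15) × (5, -4, 5) = (-105, -120, 9).
With w = (2, 3, -3) − (-3, -5, -4) = (5, 8, 1), w · n = -1476.
Distance = |w · n| / |n| = |-1476| / √25506 ≈ 9.24.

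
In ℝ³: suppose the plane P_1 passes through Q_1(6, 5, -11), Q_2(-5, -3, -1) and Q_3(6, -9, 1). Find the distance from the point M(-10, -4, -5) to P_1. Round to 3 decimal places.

4.664

Q_1Q_2 = (-11, -8, 10), Q_1Q_3 = (0, -14, 12); a normal to P_1 is Q_1Q_2 × Q_1Q_3 = (44, 132, 154).
Using Q_1: P_1 has equation 44x + 132y + 154z = -770.
n·M − d = (44)·(-10) + (132)·(-4) + (154)·(-5) − (-770) = -968; |n| = √43076.
Distance = |-968| / √43076 = 968/√43076 ≈ 4.664.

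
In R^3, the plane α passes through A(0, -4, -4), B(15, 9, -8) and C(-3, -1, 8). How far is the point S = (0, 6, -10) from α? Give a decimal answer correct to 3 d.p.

AB = (15, 13, -4), AC = (-3, 3, 12); a normal to α is AB × AC = (168, -168, 84).
Using A: α has equation 168x - 168y + 84z = 336.
n·S − d = (168)·(0) + (-168)·(6) + (84)·(-10) − 336 = -2184; |n| = √63504.
Distance = |-2184| / √63504 = 2184/√63504 ≈ 8.667.

8.667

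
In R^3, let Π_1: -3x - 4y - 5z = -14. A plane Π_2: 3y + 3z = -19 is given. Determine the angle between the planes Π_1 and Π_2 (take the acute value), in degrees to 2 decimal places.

25.84

cos θ = |n₁·n₂| / (|n₁||n₂|) = |-27| / (√50 · √18).
θ = arccos(0.90000) ≈ 25.84°.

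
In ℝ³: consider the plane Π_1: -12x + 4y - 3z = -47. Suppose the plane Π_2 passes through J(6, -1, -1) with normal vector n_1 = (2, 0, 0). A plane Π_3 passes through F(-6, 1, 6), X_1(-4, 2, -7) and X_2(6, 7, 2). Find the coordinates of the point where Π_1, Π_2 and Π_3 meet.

(6, 7, 1)

Π_2: n_1·r = n_1·J gives 2x = 12.
FX_1 = (2, 1, -13), FX_2 = (12, 6, -4); a normal to Π_3 is FX_1 × FX_2 = (74, -148, 0).
Using F: Π_3 has equation 74x - 148y = -592.
Solving the 3×3 linear system -12x + 4y - 3z = -47, 2x = 12, 74x - 148y = -592 (e.g. by elimination or Cramer's rule, determinant = 888) gives (6, 7, 1).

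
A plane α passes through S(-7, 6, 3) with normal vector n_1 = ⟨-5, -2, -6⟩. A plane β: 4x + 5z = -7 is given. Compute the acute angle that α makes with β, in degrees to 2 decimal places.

α: n_1·r = n_1·S gives -5x - 2y - 6z = 5.
cos θ = |n₁·n₂| / (|n₁||n₂|) = |-50| / (√65 · √41).
θ = arccos(0.96855) ≈ 14.41°.

14.41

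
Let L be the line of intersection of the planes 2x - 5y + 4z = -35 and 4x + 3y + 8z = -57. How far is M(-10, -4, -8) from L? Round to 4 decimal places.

Direction of L: (2, -5, 4) × (4, 3, 8) = (-52, 0, 26).
A point on L: solving the two plane equations with x = -9 gives (-9, 1, -3).
Taking (-9, 1, -3) on L with direction v = (-52, 0, 26): w = M − (-9, 1, -3) = (-1, -5, -5), and w × v = (-130, 286, -260).
Distance = |w × v| / |v| = √166296 / √3380 ≈ 7.0143.

7.0143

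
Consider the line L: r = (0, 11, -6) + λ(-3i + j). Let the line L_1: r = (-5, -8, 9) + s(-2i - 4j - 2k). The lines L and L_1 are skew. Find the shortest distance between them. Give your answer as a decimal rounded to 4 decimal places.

21.7415

Common perpendicular direction n = (-3, 1, 0) × (-2, -4, -2) = (-2, -6, 14).
With w = (-5, -8, 9) − (0, 11, -6) = (-5, -19, 15), w · n = 334.
Distance = |w · n| / |n| = |334| / √236 ≈ 21.7415.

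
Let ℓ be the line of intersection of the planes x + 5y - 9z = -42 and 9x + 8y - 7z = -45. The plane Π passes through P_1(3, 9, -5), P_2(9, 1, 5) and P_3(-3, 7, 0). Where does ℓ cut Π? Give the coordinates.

(-3, 3, 6)

Direction of ℓ: (1, 5, -9) × (9, 8, -7) = (37, -74, -37).
A point on ℓ: solving the two plane equations with x = -7 gives (-7, 11, 10).
P_1P_2 = (6, -8, 10), P_1P_3 = (-6, -2, 5); a normal to Π is P_1P_2 × P_1P_3 = (-20, -90, -60).
Using P_1: Π has equation -20x - 90y - 60z = -570.
Substitute r = (-7, 11, 10) + t(37, -74, -37) into the plane: -1450 + 8140t = -570, so t = 4/37.
Intersection: (-7, 11, 10) + (4/37)·(37, -74, -37) = (-3, 3, 6).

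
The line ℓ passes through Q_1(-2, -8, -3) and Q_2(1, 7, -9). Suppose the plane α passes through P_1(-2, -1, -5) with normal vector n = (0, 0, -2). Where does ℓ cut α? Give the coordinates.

(-1, -3, -5)

A direction vector for ℓ is Q_2 − Q_1 = (3, 15, -6).
α: n·r = n·P_1 gives -2z = 10.
Substitute r = (-2, -8, -3) + t(3, 15, -6) into the plane: 6 + 12t = 10, so t = 1/3.
Intersection: (-2, -8, -3) + (1/3)·(3, 15, -6) = (-1, -3, -5).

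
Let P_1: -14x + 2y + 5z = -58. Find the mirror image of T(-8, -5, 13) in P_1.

(20, -9, 3)

λ = (n·T − d)/|n|² = (167 − (-58))/225 = 1.
Reflection = T − 2λn = (-8, -5, 13) − 2·(-14, 2, 5) = (20, -9, 3).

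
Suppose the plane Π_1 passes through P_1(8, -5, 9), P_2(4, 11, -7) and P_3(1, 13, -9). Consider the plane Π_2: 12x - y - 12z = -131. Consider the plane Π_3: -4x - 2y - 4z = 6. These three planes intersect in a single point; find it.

P_1P_2 = (-4, 16, -16), P_1P_3 = (-7, 18, -18); a normal to Π_1 is P_1P_2 × P_1P_3 = (0, 40, 40).
Using P_1: Π_1 has equation 40y + 40z = 160.
Solving the 3×3 linear system 40y + 40z = 160, 12x - y - 12z = -131, -4x - 2y - 4z = 6 (e.g. by elimination or Cramer's rule, determinant = 2720) gives (-6, -1, 5).

(-6, -1, 5)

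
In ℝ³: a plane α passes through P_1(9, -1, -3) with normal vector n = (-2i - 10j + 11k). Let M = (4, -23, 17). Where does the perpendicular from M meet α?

(8, -3, -5)

α: n·r = n·P_1 gives -2x - 10y + 11z = -41.
Foot = M − λn with λ = (n·M − d)/|n|² = (409 − (-41))/225 = 2.
Foot = (4, -23, 17) − 2·(-2, -10, 11) = (8, -3, -5).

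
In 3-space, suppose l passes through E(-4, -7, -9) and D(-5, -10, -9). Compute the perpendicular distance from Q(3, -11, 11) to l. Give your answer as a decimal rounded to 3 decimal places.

A direction vector for l is D − E = (-1, -3, 0).
Taking (-4, -7, -9) on l with direction v = (-1, -3, 0): w = Q − (-4, -7, -9) = (7, -4, 20), and w × v = (60, -20, -25).
Distance = |w × v| / |v| = √4625 / √10 ≈ 21.506.

21.506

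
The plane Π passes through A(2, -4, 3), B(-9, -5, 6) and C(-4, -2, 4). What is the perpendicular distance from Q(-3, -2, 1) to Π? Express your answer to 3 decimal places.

AB = (-11, -1, 3), AC = (-6, 2, 1); a normal to Π is AB × AC = (-7, -7, -28).
Using A: Π has equation -7x - 7y - 28z = -70.
n·Q − d = (-7)·(-3) + (-7)·(-2) + (-28)·(1) − (-70) = 77; |n| = √882.
Distance = |77| / √882 = 77/√882 ≈ 2.593.

2.593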